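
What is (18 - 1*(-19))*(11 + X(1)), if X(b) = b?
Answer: 444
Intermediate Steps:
(18 - 1*(-19))*(11 + X(1)) = (18 - 1*(-19))*(11 + 1) = (18 + 19)*12 = 37*12 = 444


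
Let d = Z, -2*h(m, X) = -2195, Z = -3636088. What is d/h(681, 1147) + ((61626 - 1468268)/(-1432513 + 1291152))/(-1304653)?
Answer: -1341185989723236198/404817380748935 ≈ -3313.1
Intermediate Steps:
h(m, X) = 2195/2 (h(m, X) = -1/2*(-2195) = 2195/2)
d = -3636088
d/h(681, 1147) + ((61626 - 1468268)/(-1432513 + 1291152))/(-1304653) = -3636088/2195/2 + ((61626 - 1468268)/(-1432513 + 1291152))/(-1304653) = -3636088*2/2195 - 1406642/(-141361)*(-1/1304653) = -7272176/2195 - 1406642*(-1/141361)*(-1/1304653) = -7272176/2195 + (1406642/141361)*(-1/1304653) = -7272176/2195 - 1406642/184427052733 = -1341185989723236198/404817380748935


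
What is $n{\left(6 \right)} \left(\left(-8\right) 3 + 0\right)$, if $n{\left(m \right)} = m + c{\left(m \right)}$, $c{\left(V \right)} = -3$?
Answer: $-72$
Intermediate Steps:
$n{\left(m \right)} = -3 + m$ ($n{\left(m \right)} = m - 3 = -3 + m$)
$n{\left(6 \right)} \left(\left(-8\right) 3 + 0\right) = \left(-3 + 6\right) \left(\left(-8\right) 3 + 0\right) = 3 \left(-24 + 0\right) = 3 \left(-24\right) = -72$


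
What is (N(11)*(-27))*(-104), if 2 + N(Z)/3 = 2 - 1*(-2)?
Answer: 16848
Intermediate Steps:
N(Z) = 6 (N(Z) = -6 + 3*(2 - 1*(-2)) = -6 + 3*(2 + 2) = -6 + 3*4 = -6 + 12 = 6)
(N(11)*(-27))*(-104) = (6*(-27))*(-104) = -162*(-104) = 16848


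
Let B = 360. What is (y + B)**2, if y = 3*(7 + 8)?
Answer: 164025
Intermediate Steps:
y = 45 (y = 3*15 = 45)
(y + B)**2 = (45 + 360)**2 = 405**2 = 164025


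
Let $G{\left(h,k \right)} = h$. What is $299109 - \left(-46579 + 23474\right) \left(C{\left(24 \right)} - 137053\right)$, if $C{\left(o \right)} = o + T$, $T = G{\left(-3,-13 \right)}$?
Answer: $-3165825251$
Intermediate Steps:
$T = -3$
$C{\left(o \right)} = -3 + o$ ($C{\left(o \right)} = o - 3 = -3 + o$)
$299109 - \left(-46579 + 23474\right) \left(C{\left(24 \right)} - 137053\right) = 299109 - \left(-46579 + 23474\right) \left(\left(-3 + 24\right) - 137053\right) = 299109 - - 23105 \left(21 - 137053\right) = 299109 - \left(-23105\right) \left(-137032\right) = 299109 - 3166124360 = -3165825251$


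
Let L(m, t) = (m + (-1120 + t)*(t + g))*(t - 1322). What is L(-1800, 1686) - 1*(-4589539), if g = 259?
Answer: 404651019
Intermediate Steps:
L(m, t) = (-1322 + t)*(m + (-1120 + t)*(259 + t)) (L(m, t) = (m + (-1120 + t)*(t + 259))*(t - 1322) = (m + (-1120 + t)*(259 + t))*(-1322 + t) = (-1322 + t)*(m + (-1120 + t)*(259 + t)))
L(-1800, 1686) - 1*(-4589539) = (383485760 + 1686³ - 2183*1686² - 1322*(-1800) + 848162*1686 - 1800*1686) - 1*(-4589539) = (383485760 + 4792616856 - 2183*2842596 + 2379600 + 1430001132 - 3034800) + 4589539 = (383485760 + 4792616856 - 6205387068 + 2379600 + 1430001132 - 3034800) + 4589539 = 400061480 + 4589539 = 404651019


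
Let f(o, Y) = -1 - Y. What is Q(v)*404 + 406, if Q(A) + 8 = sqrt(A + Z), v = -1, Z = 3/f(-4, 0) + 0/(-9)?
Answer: -2826 + 808*I ≈ -2826.0 + 808.0*I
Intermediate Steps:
Z = -3 (Z = 3/(-1 - 1*0) + 0/(-9) = 3/(-1 + 0) + 0*(-1/9) = 3/(-1) + 0 = 3*(-1) + 0 = -3 + 0 = -3)
Q(A) = -8 + sqrt(-3 + A) (Q(A) = -8 + sqrt(A - 3) = -8 + sqrt(-3 + A))
Q(v)*404 + 406 = (-8 + sqrt(-3 - 1))*404 + 406 = (-8 + sqrt(-4))*404 + 406 = (-8 + 2*I)*404 + 406 = (-3232 + 808*I) + 406 = -2826 + 808*I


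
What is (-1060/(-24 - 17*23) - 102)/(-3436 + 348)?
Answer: 4127/128152 ≈ 0.032204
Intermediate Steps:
(-1060/(-24 - 17*23) - 102)/(-3436 + 348) = (-1060/(-24 - 391) - 102)/(-3088) = (-1060/(-415) - 102)*(-1/3088) = (-1060*(-1/415) - 102)*(-1/3088) = (212/83 - 102)*(-1/3088) = -8254/83*(-1/3088) = 4127/128152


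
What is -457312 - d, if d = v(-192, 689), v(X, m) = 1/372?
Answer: -170120065/372 ≈ -4.5731e+5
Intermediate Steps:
v(X, m) = 1/372
d = 1/372 ≈ 0.0026882
-457312 - d = -457312 - 1*1/372 = -457312 - 1/372 = -170120065/372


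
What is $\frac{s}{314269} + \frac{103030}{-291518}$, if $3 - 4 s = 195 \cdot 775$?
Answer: $- \frac{43392830869}{91615070342} \approx -0.47364$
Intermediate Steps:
$s = - \frac{75561}{2}$ ($s = \frac{3}{4} - \frac{195 \cdot 775}{4} = \frac{3}{4} - \frac{151125}{4} = - \frac{75561}{2} \approx -37781.0$)
$\frac{s}{314269} + \frac{103030}{-291518} = - \frac{75561}{2 \cdot 314269} + \frac{103030}{-291518} = \left(- \frac{75561}{2}\right) \frac{1}{314269} + 103030 \left(- \frac{1}{291518}\right) = - \frac{75561}{628538} - \frac{51515}{145759} = - \frac{43392830869}{91615070342}$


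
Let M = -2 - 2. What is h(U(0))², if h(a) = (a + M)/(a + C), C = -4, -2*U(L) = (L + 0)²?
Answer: 1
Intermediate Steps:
U(L) = -L²/2 (U(L) = -(L + 0)²/2 = -L²/2)
M = -4
h(a) = 1 (h(a) = (a - 4)/(a - 4) = (-4 + a)/(-4 + a) = 1)
h(U(0))² = 1² = 1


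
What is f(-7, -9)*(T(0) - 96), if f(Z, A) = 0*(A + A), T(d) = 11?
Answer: 0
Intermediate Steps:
f(Z, A) = 0 (f(Z, A) = 0*(2*A) = 0)
f(-7, -9)*(T(0) - 96) = 0*(11 - 96) = 0*(-85) = 0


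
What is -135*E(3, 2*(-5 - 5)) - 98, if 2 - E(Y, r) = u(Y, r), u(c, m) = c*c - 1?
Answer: 712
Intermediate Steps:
u(c, m) = -1 + c² (u(c, m) = c² - 1 = -1 + c²)
E(Y, r) = 3 - Y² (E(Y, r) = 2 - (-1 + Y²) = 2 + (1 - Y²) = 3 - Y²)
-135*E(3, 2*(-5 - 5)) - 98 = -135*(3 - 1*3²) - 98 = -135*(3 - 1*9) - 98 = -135*(3 - 9) - 98 = -135*(-6) - 98 = 810 - 98 = 712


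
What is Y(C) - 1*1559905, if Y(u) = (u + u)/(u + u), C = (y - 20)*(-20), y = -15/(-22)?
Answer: -1559904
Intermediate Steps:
y = 15/22 (y = -15*(-1/22) = 15/22 ≈ 0.68182)
C = 4250/11 (C = (15/22 - 20)*(-20) = -425/22*(-20) = 4250/11 ≈ 386.36)
Y(u) = 1 (Y(u) = (2*u)/((2*u)) = (2*u)*(1/(2*u)) = 1)
Y(C) - 1*1559905 = 1 - 1*1559905 = 1 - 1559905 = -1559904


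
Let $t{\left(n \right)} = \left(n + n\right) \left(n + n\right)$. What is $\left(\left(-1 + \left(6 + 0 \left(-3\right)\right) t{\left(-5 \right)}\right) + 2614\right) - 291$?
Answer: $2922$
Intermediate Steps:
$t{\left(n \right)} = 4 n^{2}$ ($t{\left(n \right)} = 2 n 2 n = 4 n^{2}$)
$\left(\left(-1 + \left(6 + 0 \left(-3\right)\right) t{\left(-5 \right)}\right) + 2614\right) - 291 = \left(\left(-1 + \left(6 + 0 \left(-3\right)\right) 4 \left(-5\right)^{2}\right) + 2614\right) - 291 = \left(\left(-1 + \left(6 + 0\right) 4 \cdot 25\right) + 2614\right) - 291 = \left(\left(-1 + 6 \cdot 100\right) + 2614\right) - 291 = \left(\left(-1 + 600\right) + 2614\right) - 291 = \left(599 + 2614\right) - 291 = 3213 - 291 = 2922$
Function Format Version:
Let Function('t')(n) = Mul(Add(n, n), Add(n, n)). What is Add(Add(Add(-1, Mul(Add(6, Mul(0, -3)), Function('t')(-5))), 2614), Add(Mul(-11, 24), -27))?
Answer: 2922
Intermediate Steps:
Function('t')(n) = Mul(4, Pow(n, 2)) (Function('t')(n) = Mul(Mul(2, n), Mul(2, n)) = Mul(4, Pow(n, 2)))
Add(Add(Add(-1, Mul(Add(6, Mul(0, -3)), Function('t')(-5))), 2614), Add(Mul(-11, 24), -27)) = Add(Add(Add(-1, Mul(Add(6, Mul(0, -3)), Mul(4, Pow(-5, 2)))), 2614), Add(Mul(-11, 24), -27)) = Add(Add(Add(-1, Mul(Add(6, 0), Mul(4, 25))), 2614), Add(-264, -27)) = Add(Add(Add(-1, Mul(6, 100)), 2614), -291) = Add(Add(Add(-1, 600), 2614), -291) = Add(Add(599, 2614), -291) = Add(3213, -291) = 2922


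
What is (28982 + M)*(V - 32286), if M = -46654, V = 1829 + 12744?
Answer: 313024136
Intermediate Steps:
V = 14573
(28982 + M)*(V - 32286) = (28982 - 46654)*(14573 - 32286) = -17672*(-17713) = 313024136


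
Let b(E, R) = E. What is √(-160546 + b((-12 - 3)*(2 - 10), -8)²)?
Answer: I*√146146 ≈ 382.29*I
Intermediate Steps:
√(-160546 + b((-12 - 3)*(2 - 10), -8)²) = √(-160546 + ((-12 - 3)*(2 - 10))²) = √(-160546 + (-15*(-8))²) = √(-160546 + 120²) = √(-160546 + 14400) = √(-146146) = I*√146146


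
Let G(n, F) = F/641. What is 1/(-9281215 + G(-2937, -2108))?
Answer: -641/5949260923 ≈ -1.0774e-7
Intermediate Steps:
G(n, F) = F/641 (G(n, F) = F*(1/641) = F/641)
1/(-9281215 + G(-2937, -2108)) = 1/(-9281215 + (1/641)*(-2108)) = 1/(-9281215 - 2108/641) = 1/(-5949260923/641) = -641/5949260923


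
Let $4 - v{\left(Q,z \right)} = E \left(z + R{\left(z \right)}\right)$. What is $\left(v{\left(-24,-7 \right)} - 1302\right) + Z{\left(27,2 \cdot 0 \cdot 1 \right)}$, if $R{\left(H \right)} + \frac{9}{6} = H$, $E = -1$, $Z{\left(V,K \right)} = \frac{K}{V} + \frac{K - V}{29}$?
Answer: $- \frac{76237}{58} \approx -1314.4$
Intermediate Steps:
$Z{\left(V,K \right)} = - \frac{V}{29} + \frac{K}{29} + \frac{K}{V}$ ($Z{\left(V,K \right)} = \frac{K}{V} + \left(K - V\right) \frac{1}{29} = \frac{K}{V} + \left(- \frac{V}{29} + \frac{K}{29}\right) = - \frac{V}{29} + \frac{K}{29} + \frac{K}{V}$)
$R{\left(H \right)} = - \frac{3}{2} + H$
$v{\left(Q,z \right)} = \frac{5}{2} + 2 z$ ($v{\left(Q,z \right)} = 4 - - (z + \left(- \frac{3}{2} + z\right)) = 4 - - (- \frac{3}{2} + 2 z) = 4 - \left(\frac{3}{2} - 2 z\right) = 4 + \left(- \frac{3}{2} + 2 z\right) = \frac{5}{2} + 2 z$)
$\left(v{\left(-24,-7 \right)} - 1302\right) + Z{\left(27,2 \cdot 0 \cdot 1 \right)} = \left(\left(\frac{5}{2} + 2 \left(-7\right)\right) - 1302\right) + \frac{2 \cdot 0 \cdot 1 + \frac{1}{29} \cdot 27 \left(2 \cdot 0 \cdot 1 - 27\right)}{27} = \left(\left(\frac{5}{2} - 14\right) - 1302\right) + \frac{0 \cdot 1 + \frac{1}{29} \cdot 27 \left(0 \cdot 1 - 27\right)}{27} = \left(- \frac{23}{2} - 1302\right) + \frac{0 + \frac{1}{29} \cdot 27 \left(0 - 27\right)}{27} = - \frac{2627}{2} + \frac{0 + \frac{1}{29} \cdot 27 \left(-27\right)}{27} = - \frac{2627}{2} + \frac{0 - \frac{729}{29}}{27} = - \frac{2627}{2} + \frac{1}{27} \left(- \frac{729}{29}\right) = - \frac{2627}{2} - \frac{27}{29} = - \frac{76237}{58}$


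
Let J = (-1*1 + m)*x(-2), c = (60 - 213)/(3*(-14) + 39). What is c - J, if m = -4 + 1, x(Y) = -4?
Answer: 35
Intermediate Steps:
c = 51 (c = -153/(-42 + 39) = -153/(-3) = -153*(-⅓) = 51)
m = -3
J = 16 (J = (-1*1 - 3)*(-4) = (-1 - 3)*(-4) = -4*(-4) = 16)
c - J = 51 - 1*16 = 51 - 16 = 35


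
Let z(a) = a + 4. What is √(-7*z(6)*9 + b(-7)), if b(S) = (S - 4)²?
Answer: I*√509 ≈ 22.561*I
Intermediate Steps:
b(S) = (-4 + S)²
z(a) = 4 + a
√(-7*z(6)*9 + b(-7)) = √(-7*(4 + 6)*9 + (-4 - 7)²) = √(-7*10*9 + (-11)²) = √(-70*9 + 121) = √(-630 + 121) = √(-509) = I*√509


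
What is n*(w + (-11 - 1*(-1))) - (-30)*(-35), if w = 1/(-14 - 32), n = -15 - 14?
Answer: -34931/46 ≈ -759.37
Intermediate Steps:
n = -29
w = -1/46 (w = 1/(-46) = -1/46 ≈ -0.021739)
n*(w + (-11 - 1*(-1))) - (-30)*(-35) = -29*(-1/46 + (-11 - 1*(-1))) - (-30)*(-35) = -29*(-1/46 + (-11 + 1)) - 1*1050 = -29*(-1/46 - 10) - 1050 = -29*(-461/46) - 1050 = 13369/46 - 1050 = -34931/46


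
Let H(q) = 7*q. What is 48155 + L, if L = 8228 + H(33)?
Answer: 56614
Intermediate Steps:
L = 8459 (L = 8228 + 7*33 = 8228 + 231 = 8459)
48155 + L = 48155 + 8459 = 56614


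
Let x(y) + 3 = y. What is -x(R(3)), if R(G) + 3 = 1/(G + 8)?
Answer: 65/11 ≈ 5.9091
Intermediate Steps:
R(G) = -3 + 1/(8 + G) (R(G) = -3 + 1/(G + 8) = -3 + 1/(8 + G))
x(y) = -3 + y
-x(R(3)) = -(-3 + (-23 - 3*3)/(8 + 3)) = -(-3 + (-23 - 9)/11) = -(-3 + (1/11)*(-32)) = -(-3 - 32/11) = -1*(-65/11) = 65/11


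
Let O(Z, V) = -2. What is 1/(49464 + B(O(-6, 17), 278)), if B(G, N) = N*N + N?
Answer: 1/127026 ≈ 7.8724e-6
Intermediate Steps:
B(G, N) = N + N² (B(G, N) = N² + N = N + N²)
1/(49464 + B(O(-6, 17), 278)) = 1/(49464 + 278*(1 + 278)) = 1/(49464 + 278*279) = 1/(49464 + 77562) = 1/127026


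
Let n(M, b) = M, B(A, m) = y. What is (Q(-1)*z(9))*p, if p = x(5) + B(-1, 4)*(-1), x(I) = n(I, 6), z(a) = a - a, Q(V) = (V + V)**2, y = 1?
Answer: 0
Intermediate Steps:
B(A, m) = 1
Q(V) = 4*V**2 (Q(V) = (2*V)**2 = 4*V**2)
z(a) = 0
x(I) = I
p = 4 (p = 5 + 1*(-1) = 5 - 1 = 4)
(Q(-1)*z(9))*p = ((4*(-1)**2)*0)*4 = ((4*1)*0)*4 = (4*0)*4 = 0*4 = 0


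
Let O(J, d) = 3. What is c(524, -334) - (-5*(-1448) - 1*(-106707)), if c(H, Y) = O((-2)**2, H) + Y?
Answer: -114278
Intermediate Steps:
c(H, Y) = 3 + Y
c(524, -334) - (-5*(-1448) - 1*(-106707)) = (3 - 334) - (-5*(-1448) - 1*(-106707)) = -331 - (7240 + 106707) = -331 - 1*113947 = -331 - 113947 = -114278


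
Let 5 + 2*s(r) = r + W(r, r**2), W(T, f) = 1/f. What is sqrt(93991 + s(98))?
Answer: sqrt(3612544602)/196 ≈ 306.66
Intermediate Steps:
s(r) = -5/2 + r/2 + 1/(2*r**2) (s(r) = -5/2 + (r + 1/(r**2))/2 = -5/2 + (r + r**(-2))/2 = -5/2 + (r/2 + 1/(2*r**2)) = -5/2 + r/2 + 1/(2*r**2))
sqrt(93991 + s(98)) = sqrt(93991 + (1/2)*(1 + 98**2*(-5 + 98))/98**2) = sqrt(93991 + (1/2)*(1/9604)*(1 + 9604*93)) = sqrt(93991 + (1/2)*(1/9604)*(1 + 893172)) = sqrt(93991 + (1/2)*(1/9604)*893173) = sqrt(93991 + 893173/19208) = sqrt(1806272301/19208) = sqrt(3612544602)/196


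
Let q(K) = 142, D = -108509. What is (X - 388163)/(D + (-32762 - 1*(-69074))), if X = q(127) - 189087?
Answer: 577108/72197 ≈ 7.9935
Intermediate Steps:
X = -188945 (X = 142 - 189087 = -188945)
(X - 388163)/(D + (-32762 - 1*(-69074))) = (-188945 - 388163)/(-108509 + (-32762 - 1*(-69074))) = -577108/(-108509 + (-32762 + 69074)) = -577108/(-108509 + 36312) = -577108/(-72197) = -577108*(-1/72197) = 577108/72197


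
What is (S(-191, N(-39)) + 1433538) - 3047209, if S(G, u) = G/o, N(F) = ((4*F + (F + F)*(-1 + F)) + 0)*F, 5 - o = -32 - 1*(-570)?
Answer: -860086452/533 ≈ -1.6137e+6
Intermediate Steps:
o = -533 (o = 5 - (-32 - 1*(-570)) = 5 - (-32 + 570) = 5 - 1*538 = 5 - 538 = -533)
N(F) = F*(4*F + 2*F*(-1 + F)) (N(F) = ((4*F + (2*F)*(-1 + F)) + 0)*F = ((4*F + 2*F*(-1 + F)) + 0)*F = (4*F + 2*F*(-1 + F))*F = F*(4*F + 2*F*(-1 + F)))
S(G, u) = -G/533 (S(G, u) = G/(-533) = G*(-1/533) = -G/533)
(S(-191, N(-39)) + 1433538) - 3047209 = (-1/533*(-191) + 1433538) - 3047209 = (191/533 + 1433538) - 3047209 = 764075945/533 - 3047209 = -860086452/533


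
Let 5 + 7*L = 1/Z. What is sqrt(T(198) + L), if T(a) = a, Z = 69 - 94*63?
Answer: 4*sqrt(20698016577)/40971 ≈ 14.046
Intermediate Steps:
Z = -5853 (Z = 69 - 5922 = -5853)
L = -29266/40971 (L = -5/7 + (1/7)/(-5853) = -5/7 + (1/7)*(-1/5853) = -5/7 - 1/40971 = -29266/40971 ≈ -0.71431)
sqrt(T(198) + L) = sqrt(198 - 29266/40971) = sqrt(8082992/40971) = 4*sqrt(20698016577)/40971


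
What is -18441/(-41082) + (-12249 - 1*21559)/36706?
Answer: -118667485/251325982 ≈ -0.47217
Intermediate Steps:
-18441/(-41082) + (-12249 - 1*21559)/36706 = -18441*(-1/41082) + (-12249 - 21559)*(1/36706) = 6147/13694 - 33808*1/36706 = 6147/13694 - 16904/18353 = -118667485/251325982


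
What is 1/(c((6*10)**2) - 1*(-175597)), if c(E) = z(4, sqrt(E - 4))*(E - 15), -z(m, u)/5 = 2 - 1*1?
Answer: 1/157672 ≈ 6.3423e-6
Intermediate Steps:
z(m, u) = -5 (z(m, u) = -5*(2 - 1*1) = -5*(2 - 1) = -5*1 = -5)
c(E) = 75 - 5*E (c(E) = -5*(E - 15) = -5*(-15 + E) = 75 - 5*E)
1/(c((6*10)**2) - 1*(-175597)) = 1/((75 - 5*(6*10)**2) - 1*(-175597)) = 1/((75 - 5*60**2) + 175597) = 1/((75 - 5*3600) + 175597) = 1/((75 - 18000) + 175597) = 1/(-17925 + 175597) = 1/157672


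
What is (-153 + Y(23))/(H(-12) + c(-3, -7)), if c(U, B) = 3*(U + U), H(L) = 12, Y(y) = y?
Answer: 65/3 ≈ 21.667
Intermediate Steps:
c(U, B) = 6*U (c(U, B) = 3*(2*U) = 6*U)
(-153 + Y(23))/(H(-12) + c(-3, -7)) = (-153 + 23)/(12 + 6*(-3)) = -130/(12 - 18) = -130/(-6) = -130*(-⅙) = 65/3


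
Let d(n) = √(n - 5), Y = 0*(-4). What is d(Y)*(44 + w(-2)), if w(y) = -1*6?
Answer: 38*I*√5 ≈ 84.971*I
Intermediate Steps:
w(y) = -6
Y = 0
d(n) = √(-5 + n)
d(Y)*(44 + w(-2)) = √(-5 + 0)*(44 - 6) = √(-5)*38 = (I*√5)*38 = 38*I*√5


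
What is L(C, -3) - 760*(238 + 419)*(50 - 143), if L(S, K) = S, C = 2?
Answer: 46436762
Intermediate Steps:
L(C, -3) - 760*(238 + 419)*(50 - 143) = 2 - 760*(238 + 419)*(50 - 143) = 2 - 499320*(-93) = 2 - 760*(-61101) = 2 + 46436760 = 46436762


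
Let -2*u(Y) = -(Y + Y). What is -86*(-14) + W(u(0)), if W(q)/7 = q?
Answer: 1204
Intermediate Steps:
u(Y) = Y (u(Y) = -(-1)*(Y + Y)/2 = -(-1)*2*Y/2 = -(-1)*Y = Y)
W(q) = 7*q
-86*(-14) + W(u(0)) = -86*(-14) + 7*0 = 1204 + 0 = 1204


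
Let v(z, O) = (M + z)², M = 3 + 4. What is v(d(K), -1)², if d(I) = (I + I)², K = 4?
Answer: 25411681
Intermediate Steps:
M = 7
d(I) = 4*I² (d(I) = (2*I)² = 4*I²)
v(z, O) = (7 + z)²
v(d(K), -1)² = ((7 + 4*4²)²)² = ((7 + 4*16)²)² = ((7 + 64)²)² = (71²)² = 5041² = 25411681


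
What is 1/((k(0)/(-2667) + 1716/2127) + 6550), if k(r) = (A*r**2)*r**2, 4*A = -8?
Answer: 709/4644522 ≈ 0.00015265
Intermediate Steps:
A = -2 (A = (1/4)*(-8) = -2)
k(r) = -2*r**4 (k(r) = (-2*r**2)*r**2 = -2*r**4)
1/((k(0)/(-2667) + 1716/2127) + 6550) = 1/((-2*0**4/(-2667) + 1716/2127) + 6550) = 1/((-2*0*(-1/2667) + 1716*(1/2127)) + 6550) = 1/((0*(-1/2667) + 572/709) + 6550) = 1/((0 + 572/709) + 6550) = 1/(572/709 + 6550) = 1/(4644522/709) = 709/4644522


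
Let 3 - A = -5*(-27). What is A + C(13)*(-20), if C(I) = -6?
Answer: -12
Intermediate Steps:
A = -132 (A = 3 - (-5)*(-27) = 3 - 1*135 = 3 - 135 = -132)
A + C(13)*(-20) = -132 - 6*(-20) = -132 + 120 = -12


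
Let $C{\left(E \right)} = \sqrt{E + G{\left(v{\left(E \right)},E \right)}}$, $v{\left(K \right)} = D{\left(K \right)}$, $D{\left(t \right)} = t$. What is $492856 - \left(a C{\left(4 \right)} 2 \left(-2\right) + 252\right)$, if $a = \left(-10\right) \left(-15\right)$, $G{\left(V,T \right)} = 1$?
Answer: $492604 + 600 \sqrt{5} \approx 4.9395 \cdot 10^{5}$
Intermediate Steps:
$v{\left(K \right)} = K$
$C{\left(E \right)} = \sqrt{1 + E}$ ($C{\left(E \right)} = \sqrt{E + 1} = \sqrt{1 + E}$)
$a = 150$
$492856 - \left(a C{\left(4 \right)} 2 \left(-2\right) + 252\right) = 492856 - \left(150 \sqrt{1 + 4} \cdot 2 \left(-2\right) + 252\right) = 492856 - \left(150 \sqrt{5} \cdot 2 \left(-2\right) + 252\right) = 492856 - \left(150 \cdot 2 \sqrt{5} \left(-2\right) + 252\right) = 492856 - \left(150 \left(- 4 \sqrt{5}\right) + 252\right) = 492856 - \left(- 600 \sqrt{5} + 252\right) = 492856 - \left(252 - 600 \sqrt{5}\right) = 492604 + 600 \sqrt{5}$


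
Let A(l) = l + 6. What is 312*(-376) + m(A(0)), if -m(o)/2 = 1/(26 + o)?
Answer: -1876993/16 ≈ -1.1731e+5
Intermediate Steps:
A(l) = 6 + l
m(o) = -2/(26 + o)
312*(-376) + m(A(0)) = 312*(-376) - 2/(26 + (6 + 0)) = -117312 - 2/(26 + 6) = -117312 - 2/32 = -117312 - 2*1/32 = -117312 - 1/16 = -1876993/16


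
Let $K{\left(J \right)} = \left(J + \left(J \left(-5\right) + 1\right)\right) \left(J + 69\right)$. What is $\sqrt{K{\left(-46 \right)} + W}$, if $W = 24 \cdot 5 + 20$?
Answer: $\sqrt{4395} \approx 66.295$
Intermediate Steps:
$K{\left(J \right)} = \left(1 - 4 J\right) \left(69 + J\right)$ ($K{\left(J \right)} = \left(J - \left(-1 + 5 J\right)\right) \left(69 + J\right) = \left(1 - 4 J\right) \left(69 + J\right)$)
$W = 140$ ($W = 120 + 20 = 140$)
$\sqrt{K{\left(-46 \right)} + W} = \sqrt{\left(69 - -12650 - 4 \left(-46\right)^{2}\right) + 140} = \sqrt{\left(69 + 12650 - 8464\right) + 140} = \sqrt{4255 + 140} = \sqrt{4395}$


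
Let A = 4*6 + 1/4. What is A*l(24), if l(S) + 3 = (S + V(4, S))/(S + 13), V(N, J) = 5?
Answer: -3977/74 ≈ -53.743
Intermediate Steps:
l(S) = -3 + (5 + S)/(13 + S) (l(S) = -3 + (S + 5)/(S + 13) = -3 + (5 + S)/(13 + S))
A = 97/4 (A = 24 + ¼ = 97/4 ≈ 24.250)
A*l(24) = 97*(2*(-17 - 1*24)/(13 + 24))/4 = 97*(2*(-17 - 24)/37)/4 = 97*(2*(1/37)*(-41))/4 = (97/4)*(-82/37) = -3977/74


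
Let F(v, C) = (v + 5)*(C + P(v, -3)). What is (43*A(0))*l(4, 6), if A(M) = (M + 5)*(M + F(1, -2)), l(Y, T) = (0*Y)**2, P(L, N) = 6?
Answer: 0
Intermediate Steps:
F(v, C) = (5 + v)*(6 + C) (F(v, C) = (v + 5)*(C + 6) = (5 + v)*(6 + C))
l(Y, T) = 0 (l(Y, T) = 0**2 = 0)
A(M) = (5 + M)*(24 + M) (A(M) = (M + 5)*(M + (30 + 5*(-2) + 6*1 - 2*1)) = (5 + M)*(M + (30 - 10 + 6 - 2)) = (5 + M)*(M + 24) = (5 + M)*(24 + M))
(43*A(0))*l(4, 6) = (43*(120 + 0**2 + 29*0))*0 = (43*(120 + 0 + 0))*0 = (43*120)*0 = 5160*0 = 0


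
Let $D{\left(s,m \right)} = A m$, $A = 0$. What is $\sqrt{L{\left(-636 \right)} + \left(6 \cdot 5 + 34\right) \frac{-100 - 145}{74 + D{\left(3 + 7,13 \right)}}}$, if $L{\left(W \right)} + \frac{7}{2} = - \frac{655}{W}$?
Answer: $\frac{i \sqrt{29676011061}}{11766} \approx 14.641 i$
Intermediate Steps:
$L{\left(W \right)} = - \frac{7}{2} - \frac{655}{W}$
$D{\left(s,m \right)} = 0$ ($D{\left(s,m \right)} = 0 m = 0$)
$\sqrt{L{\left(-636 \right)} + \left(6 \cdot 5 + 34\right) \frac{-100 - 145}{74 + D{\left(3 + 7,13 \right)}}} = \sqrt{\left(- \frac{7}{2} - \frac{655}{-636}\right) + \left(6 \cdot 5 + 34\right) \frac{-100 - 145}{74 + 0}} = \sqrt{\left(- \frac{7}{2} - - \frac{655}{636}\right) + \left(30 + 34\right) \left(- \frac{245}{74}\right)} = \sqrt{\left(- \frac{7}{2} + \frac{655}{636}\right) + 64 \left(\left(-245\right) \frac{1}{74}\right)} = \sqrt{- \frac{1571}{636} + 64 \left(- \frac{245}{74}\right)} = \sqrt{- \frac{1571}{636} - \frac{7840}{37}} = \sqrt{- \frac{5044367}{23532}} = \frac{i \sqrt{29676011061}}{11766}$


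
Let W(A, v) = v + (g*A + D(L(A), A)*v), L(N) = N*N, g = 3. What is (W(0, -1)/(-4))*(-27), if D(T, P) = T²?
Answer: -27/4 ≈ -6.7500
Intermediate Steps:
L(N) = N²
W(A, v) = v + 3*A + v*A⁴ (W(A, v) = v + (3*A + (A²)²*v) = v + (3*A + A⁴*v) = v + (3*A + v*A⁴) = v + 3*A + v*A⁴)
(W(0, -1)/(-4))*(-27) = ((-1 + 3*0 - 1*0⁴)/(-4))*(-27) = ((-1 + 0 - 1*0)*(-¼))*(-27) = ((-1 + 0 + 0)*(-¼))*(-27) = -1*(-¼)*(-27) = (¼)*(-27) = -27/4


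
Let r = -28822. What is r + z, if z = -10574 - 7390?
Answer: -46786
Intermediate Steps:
z = -17964
r + z = -28822 - 17964 = -46786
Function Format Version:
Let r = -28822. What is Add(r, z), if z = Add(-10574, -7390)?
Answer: -46786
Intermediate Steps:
z = -17964
Add(r, z) = Add(-28822, -17964) = -46786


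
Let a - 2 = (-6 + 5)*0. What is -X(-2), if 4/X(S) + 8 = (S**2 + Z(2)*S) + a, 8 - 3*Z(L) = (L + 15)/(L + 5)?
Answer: 7/10 ≈ 0.70000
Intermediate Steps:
a = 2 (a = 2 + (-6 + 5)*0 = 2 - 1*0 = 2 + 0 = 2)
Z(L) = 8/3 - (15 + L)/(3*(5 + L)) (Z(L) = 8/3 - (L + 15)/(3*(L + 5)) = 8/3 - (15 + L)/(3*(5 + L)))
X(S) = 4/(-6 + S**2 + 13*S/7) (X(S) = 4/(-8 + ((S**2 + ((25 + 7*2)/(3*(5 + 2)))*S) + 2)) = 4/(-8 + ((S**2 + ((1/3)*(25 + 14)/7)*S) + 2)) = 4/(-8 + ((S**2 + ((1/3)*(1/7)*39)*S) + 2)) = 4/(-8 + ((S**2 + 13*S/7) + 2)) = 4/(-8 + (2 + S**2 + 13*S/7)) = 4/(-6 + S**2 + 13*S/7))
-X(-2) = -28/(-42 + 7*(-2)**2 + 13*(-2)) = -28/(-42 + 7*4 - 26) = -28/(-42 + 28 - 26) = -28/(-40) = -28*(-1)/40 = -1*(-7/10) = 7/10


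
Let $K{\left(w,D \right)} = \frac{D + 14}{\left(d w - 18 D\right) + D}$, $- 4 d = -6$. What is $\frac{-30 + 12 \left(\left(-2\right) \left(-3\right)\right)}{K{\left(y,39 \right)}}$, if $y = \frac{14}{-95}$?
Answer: $- \frac{2646252}{5035} \approx -525.57$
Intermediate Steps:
$d = \frac{3}{2}$ ($d = \left(- \frac{1}{4}\right) \left(-6\right) = \frac{3}{2} \approx 1.5$)
$y = - \frac{14}{95}$ ($y = 14 \left(- \frac{1}{95}\right) = - \frac{14}{95} \approx -0.14737$)
$K{\left(w,D \right)} = \frac{14 + D}{- 17 D + \frac{3 w}{2}}$ ($K{\left(w,D \right)} = \frac{D + 14}{\left(\frac{3 w}{2} - 18 D\right) + D} = \frac{14 + D}{\left(- 18 D + \frac{3 w}{2}\right) + D} = \frac{14 + D}{- 17 D + \frac{3 w}{2}}$)
$\frac{-30 + 12 \left(\left(-2\right) \left(-3\right)\right)}{K{\left(y,39 \right)}} = \frac{-30 + 12 \left(\left(-2\right) \left(-3\right)\right)}{2 \frac{1}{\left(-34\right) 39 + 3 \left(- \frac{14}{95}\right)} \left(14 + 39\right)} = \frac{-30 + 12 \cdot 6}{2 \frac{1}{-1326 - \frac{42}{95}} \cdot 53} = \frac{-30 + 72}{2 \frac{1}{- \frac{126012}{95}} \cdot 53} = \frac{42}{2 \left(- \frac{95}{126012}\right) 53} = \frac{42}{- \frac{5035}{63006}} = 42 \left(- \frac{63006}{5035}\right) = - \frac{2646252}{5035}$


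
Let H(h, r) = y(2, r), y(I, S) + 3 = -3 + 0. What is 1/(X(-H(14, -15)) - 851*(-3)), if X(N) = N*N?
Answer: 1/2589 ≈ 0.00038625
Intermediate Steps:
y(I, S) = -6 (y(I, S) = -3 + (-3 + 0) = -3 - 3 = -6)
H(h, r) = -6
X(N) = N²
1/(X(-H(14, -15)) - 851*(-3)) = 1/((-1*(-6))² - 851*(-3)) = 1/(6² + 2553) = 1/(36 + 2553) = 1/2589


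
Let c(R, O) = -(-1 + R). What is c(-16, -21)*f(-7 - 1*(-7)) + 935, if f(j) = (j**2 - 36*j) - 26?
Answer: 493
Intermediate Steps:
c(R, O) = 1 - R
f(j) = -26 + j**2 - 36*j
c(-16, -21)*f(-7 - 1*(-7)) + 935 = (1 - 1*(-16))*(-26 + (-7 - 1*(-7))**2 - 36*(-7 - 1*(-7))) + 935 = (1 + 16)*(-26 + (-7 + 7)**2 - 36*(-7 + 7)) + 935 = 17*(-26 + 0**2 - 36*0) + 935 = 17*(-26 + 0 + 0) + 935 = 17*(-26) + 935 = -442 + 935 = 493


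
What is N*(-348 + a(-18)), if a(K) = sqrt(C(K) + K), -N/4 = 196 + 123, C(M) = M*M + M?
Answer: 444048 - 15312*sqrt(2) ≈ 4.2239e+5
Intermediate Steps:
C(M) = M + M**2 (C(M) = M**2 + M = M + M**2)
N = -1276 (N = -4*(196 + 123) = -4*319 = -1276)
a(K) = sqrt(K + K*(1 + K)) (a(K) = sqrt(K*(1 + K) + K) = sqrt(K + K*(1 + K)))
N*(-348 + a(-18)) = -1276*(-348 + sqrt(-18*(2 - 18))) = -1276*(-348 + sqrt(-18*(-16))) = -1276*(-348 + sqrt(288)) = -1276*(-348 + 12*sqrt(2)) = 444048 - 15312*sqrt(2)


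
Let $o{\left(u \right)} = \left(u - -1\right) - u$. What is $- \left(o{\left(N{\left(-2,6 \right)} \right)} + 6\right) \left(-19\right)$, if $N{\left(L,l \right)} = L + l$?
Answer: $133$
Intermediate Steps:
$o{\left(u \right)} = 1$ ($o{\left(u \right)} = \left(u + 1\right) - u = \left(1 + u\right) - u = 1$)
$- \left(o{\left(N{\left(-2,6 \right)} \right)} + 6\right) \left(-19\right) = - \left(1 + 6\right) \left(-19\right) = - 7 \left(-19\right) = \left(-1\right) \left(-133\right) = 133$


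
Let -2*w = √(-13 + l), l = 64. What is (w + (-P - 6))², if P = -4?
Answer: (4 + √51)²/4 ≈ 31.033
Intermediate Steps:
w = -√51/2 (w = -√(-13 + 64)/2 = -√51/2 ≈ -3.5707)
(w + (-P - 6))² = (-√51/2 + (-1*(-4) - 6))² = (-√51/2 + (4 - 6))² = (-√51/2 - 2)² = (-2 - √51/2)²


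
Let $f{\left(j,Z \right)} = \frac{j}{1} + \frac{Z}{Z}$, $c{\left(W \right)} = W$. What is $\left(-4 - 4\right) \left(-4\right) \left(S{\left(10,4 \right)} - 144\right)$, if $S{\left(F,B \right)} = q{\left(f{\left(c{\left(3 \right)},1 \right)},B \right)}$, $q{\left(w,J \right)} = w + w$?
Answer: $-4352$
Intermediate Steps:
$f{\left(j,Z \right)} = 1 + j$ ($f{\left(j,Z \right)} = j 1 + 1 = j + 1 = 1 + j$)
$q{\left(w,J \right)} = 2 w$
$S{\left(F,B \right)} = 8$ ($S{\left(F,B \right)} = 2 \left(1 + 3\right) = 2 \cdot 4 = 8$)
$\left(-4 - 4\right) \left(-4\right) \left(S{\left(10,4 \right)} - 144\right) = \left(-4 - 4\right) \left(-4\right) \left(8 - 144\right) = \left(-8\right) \left(-4\right) \left(-136\right) = 32 \left(-136\right) = -4352$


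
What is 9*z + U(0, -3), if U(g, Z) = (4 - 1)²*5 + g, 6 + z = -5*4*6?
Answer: -1089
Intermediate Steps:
z = -126 (z = -6 - 5*4*6 = -6 - 20*6 = -6 - 120 = -126)
U(g, Z) = 45 + g (U(g, Z) = 3²*5 + g = 9*5 + g = 45 + g)
9*z + U(0, -3) = 9*(-126) + (45 + 0) = -1134 + 45 = -1089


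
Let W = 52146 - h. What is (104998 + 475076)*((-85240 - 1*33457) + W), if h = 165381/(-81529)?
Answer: -3147290736501252/81529 ≈ -3.8603e+10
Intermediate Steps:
h = -165381/81529 (h = 165381*(-1/81529) = -165381/81529 ≈ -2.0285)
W = 4251576615/81529 (W = 52146 - 1*(-165381/81529) = 52146 + 165381/81529 = 4251576615/81529 ≈ 52148.)
(104998 + 475076)*((-85240 - 1*33457) + W) = (104998 + 475076)*((-85240 - 1*33457) + 4251576615/81529) = 580074*((-85240 - 33457) + 4251576615/81529) = 580074*(-118697 + 4251576615/81529) = 580074*(-5425671098/81529) = -3147290736501252/81529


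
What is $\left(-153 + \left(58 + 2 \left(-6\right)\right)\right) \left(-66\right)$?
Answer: $7062$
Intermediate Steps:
$\left(-153 + \left(58 + 2 \left(-6\right)\right)\right) \left(-66\right) = \left(-153 + \left(58 - 12\right)\right) \left(-66\right) = \left(-153 + 46\right) \left(-66\right) = \left(-107\right) \left(-66\right) = 7062$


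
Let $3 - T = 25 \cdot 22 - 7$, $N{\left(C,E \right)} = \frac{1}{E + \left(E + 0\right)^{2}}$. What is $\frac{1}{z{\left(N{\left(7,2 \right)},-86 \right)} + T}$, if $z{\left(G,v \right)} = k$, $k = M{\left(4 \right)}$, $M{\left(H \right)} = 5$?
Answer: $- \frac{1}{535} \approx -0.0018692$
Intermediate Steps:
$N{\left(C,E \right)} = \frac{1}{E + E^{2}}$
$T = -540$ ($T = 3 - \left(25 \cdot 22 - 7\right) = 3 - \left(550 - 7\right) = 3 - 543 = -540$)
$k = 5$
$z{\left(G,v \right)} = 5$
$\frac{1}{z{\left(N{\left(7,2 \right)},-86 \right)} + T} = \frac{1}{5 - 540} = \frac{1}{-535} = - \frac{1}{535}$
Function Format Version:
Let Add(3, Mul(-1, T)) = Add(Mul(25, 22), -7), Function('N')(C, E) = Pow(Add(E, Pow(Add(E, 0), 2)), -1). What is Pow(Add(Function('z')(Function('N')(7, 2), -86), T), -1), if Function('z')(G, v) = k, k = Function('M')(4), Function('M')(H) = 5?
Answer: Rational(-1, 535) ≈ -0.0018692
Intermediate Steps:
Function('N')(C, E) = Pow(Add(E, Pow(E, 2)), -1)
T = -540 (T = Add(3, Mul(-1, Add(Mul(25, 22), -7))) = Add(3, Mul(-1, Add(550, -7))) = Add(3, Mul(-1, 543)) = Add(3, -543) = -540)
k = 5
Function('z')(G, v) = 5
Pow(Add(Function('z')(Function('N')(7, 2), -86), T), -1) = Pow(Add(5, -540), -1) = Pow(-535, -1) = Rational(-1, 535)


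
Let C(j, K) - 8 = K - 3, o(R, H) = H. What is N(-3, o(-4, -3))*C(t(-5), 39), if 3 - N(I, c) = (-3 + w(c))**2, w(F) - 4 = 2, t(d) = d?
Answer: -264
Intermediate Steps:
C(j, K) = 5 + K (C(j, K) = 8 + (K - 3) = 8 + (-3 + K) = 5 + K)
w(F) = 6 (w(F) = 4 + 2 = 6)
N(I, c) = -6 (N(I, c) = 3 - (-3 + 6)**2 = 3 - 1*3**2 = 3 - 1*9 = 3 - 9 = -6)
N(-3, o(-4, -3))*C(t(-5), 39) = -6*(5 + 39) = -6*44 = -264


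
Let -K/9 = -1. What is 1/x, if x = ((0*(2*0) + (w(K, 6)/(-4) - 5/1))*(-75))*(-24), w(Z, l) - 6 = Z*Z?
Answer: -1/48150 ≈ -2.0768e-5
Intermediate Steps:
K = 9 (K = -9*(-1) = 9)
w(Z, l) = 6 + Z² (w(Z, l) = 6 + Z*Z = 6 + Z²)
x = -48150 (x = ((0*(2*0) + ((6 + 9²)/(-4) - 5/1))*(-75))*(-24) = ((0*0 + ((6 + 81)*(-¼) - 5*1))*(-75))*(-24) = ((0 + (87*(-¼) - 5))*(-75))*(-24) = ((0 + (-87/4 - 5))*(-75))*(-24) = ((0 - 107/4)*(-75))*(-24) = -107/4*(-75)*(-24) = (8025/4)*(-24) = -48150)
1/x = 1/(-48150) = -1/48150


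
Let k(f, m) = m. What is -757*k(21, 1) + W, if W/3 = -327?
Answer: -1738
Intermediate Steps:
W = -981 (W = 3*(-327) = -981)
-757*k(21, 1) + W = -757*1 - 981 = -757 - 981 = -1738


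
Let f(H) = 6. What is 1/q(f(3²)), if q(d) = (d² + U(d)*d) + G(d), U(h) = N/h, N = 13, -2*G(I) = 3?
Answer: 2/95 ≈ 0.021053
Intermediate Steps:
G(I) = -3/2 (G(I) = -½*3 = -3/2)
U(h) = 13/h
q(d) = 23/2 + d² (q(d) = (d² + (13/d)*d) - 3/2 = (d² + 13) - 3/2 = (13 + d²) - 3/2 = 23/2 + d²)
1/q(f(3²)) = 1/(23/2 + 6²) = 1/(23/2 + 36) = 1/(95/2) = 2/95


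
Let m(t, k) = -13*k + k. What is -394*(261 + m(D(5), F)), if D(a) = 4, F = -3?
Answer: -117018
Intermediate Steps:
m(t, k) = -12*k
-394*(261 + m(D(5), F)) = -394*(261 - 12*(-3)) = -394*(261 + 36) = -394*297 = -117018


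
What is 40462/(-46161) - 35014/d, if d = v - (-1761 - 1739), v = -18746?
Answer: 881303/620609 ≈ 1.4201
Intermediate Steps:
d = -15246 (d = -18746 - (-1761 - 1739) = -18746 - 1*(-3500) = -18746 + 3500 = -15246)
40462/(-46161) - 35014/d = 40462/(-46161) - 35014/(-15246) = 40462*(-1/46161) - 35014*(-1/15246) = -40462/46161 + 2501/1089 = 881303/620609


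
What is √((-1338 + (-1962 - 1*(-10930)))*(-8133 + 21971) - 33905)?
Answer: √105550035 ≈ 10274.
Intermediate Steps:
√((-1338 + (-1962 - 1*(-10930)))*(-8133 + 21971) - 33905) = √((-1338 + (-1962 + 10930))*13838 - 33905) = √((-1338 + 8968)*13838 - 33905) = √(7630*13838 - 33905) = √(105583940 - 33905) = √105550035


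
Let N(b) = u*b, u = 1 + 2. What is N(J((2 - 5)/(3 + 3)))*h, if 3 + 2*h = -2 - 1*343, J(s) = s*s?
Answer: -261/2 ≈ -130.50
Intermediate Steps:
u = 3
J(s) = s**2
h = -174 (h = -3/2 + (-2 - 1*343)/2 = -3/2 + (-2 - 343)/2 = -3/2 + (1/2)*(-345) = -3/2 - 345/2 = -174)
N(b) = 3*b
N(J((2 - 5)/(3 + 3)))*h = (3*((2 - 5)/(3 + 3))**2)*(-174) = (3*(-3/6)**2)*(-174) = (3*(-3*1/6)**2)*(-174) = (3*(-1/2)**2)*(-174) = (3*(1/4))*(-174) = (3/4)*(-174) = -261/2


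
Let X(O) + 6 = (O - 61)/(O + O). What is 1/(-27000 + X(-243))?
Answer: -243/6562306 ≈ -3.7030e-5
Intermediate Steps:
X(O) = -6 + (-61 + O)/(2*O) (X(O) = -6 + (O - 61)/(O + O) = -6 + (-61 + O)/((2*O)) = -6 + (-61 + O)*(1/(2*O)) = -6 + (-61 + O)/(2*O))
1/(-27000 + X(-243)) = 1/(-27000 + (½)*(-61 - 11*(-243))/(-243)) = 1/(-27000 + (½)*(-1/243)*(-61 + 2673)) = 1/(-27000 + (½)*(-1/243)*2612) = 1/(-27000 - 1306/243) = 1/(-6562306/243) = -243/6562306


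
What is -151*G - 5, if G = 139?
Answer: -20994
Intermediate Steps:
-151*G - 5 = -151*139 - 5 = -20989 - 5 = -20994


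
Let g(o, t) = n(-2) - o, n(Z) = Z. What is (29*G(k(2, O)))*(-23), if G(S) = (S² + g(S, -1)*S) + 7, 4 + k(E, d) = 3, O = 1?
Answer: -6003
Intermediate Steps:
k(E, d) = -1 (k(E, d) = -4 + 3 = -1)
g(o, t) = -2 - o
G(S) = 7 + S² + S*(-2 - S) (G(S) = (S² + (-2 - S)*S) + 7 = (S² + S*(-2 - S)) + 7 = 7 + S² + S*(-2 - S))
(29*G(k(2, O)))*(-23) = (29*(7 - 2*(-1)))*(-23) = (29*(7 + 2))*(-23) = (29*9)*(-23) = 261*(-23) = -6003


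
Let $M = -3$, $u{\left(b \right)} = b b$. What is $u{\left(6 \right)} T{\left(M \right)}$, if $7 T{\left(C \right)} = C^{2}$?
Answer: $\frac{324}{7} \approx 46.286$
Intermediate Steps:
$u{\left(b \right)} = b^{2}$
$T{\left(C \right)} = \frac{C^{2}}{7}$
$u{\left(6 \right)} T{\left(M \right)} = 6^{2} \frac{\left(-3\right)^{2}}{7} = 36 \cdot \frac{1}{7} \cdot 9 = 36 \cdot \frac{9}{7} = \frac{324}{7}$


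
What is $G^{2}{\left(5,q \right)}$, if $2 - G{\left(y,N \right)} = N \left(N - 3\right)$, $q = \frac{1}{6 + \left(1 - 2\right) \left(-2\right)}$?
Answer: $\frac{22801}{4096} \approx 5.5667$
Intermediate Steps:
$q = \frac{1}{8}$ ($q = \frac{1}{6 - -2} = \frac{1}{6 + 2} = \frac{1}{8} \approx 0.125$)
$G{\left(y,N \right)} = 2 - N \left(-3 + N\right)$ ($G{\left(y,N \right)} = 2 - N \left(N - 3\right) = 2 - N \left(-3 + N\right)$)
$G^{2}{\left(5,q \right)} = \left(2 - \left(\frac{1}{8}\right)^{2} + 3 \cdot \frac{1}{8}\right)^{2} = \left(2 - \frac{1}{64} + \frac{3}{8}\right)^{2} = \left(\frac{151}{64}\right)^{2} = \frac{22801}{4096}$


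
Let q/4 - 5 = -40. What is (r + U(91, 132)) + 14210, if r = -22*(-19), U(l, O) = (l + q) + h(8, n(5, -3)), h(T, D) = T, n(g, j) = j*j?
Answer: 14587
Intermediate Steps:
n(g, j) = j**2
q = -140 (q = 20 + 4*(-40) = 20 - 160 = -140)
U(l, O) = -132 + l (U(l, O) = (l - 140) + 8 = (-140 + l) + 8 = -132 + l)
r = 418
(r + U(91, 132)) + 14210 = (418 + (-132 + 91)) + 14210 = (418 - 41) + 14210 = 377 + 14210 = 14587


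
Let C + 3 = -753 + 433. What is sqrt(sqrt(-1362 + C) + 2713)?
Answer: sqrt(2713 + I*sqrt(1685)) ≈ 52.088 + 0.394*I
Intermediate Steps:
C = -323 (C = -3 + (-753 + 433) = -3 - 320 = -323)
sqrt(sqrt(-1362 + C) + 2713) = sqrt(sqrt(-1362 - 323) + 2713) = sqrt(sqrt(-1685) + 2713) = sqrt(I*sqrt(1685) + 2713) = sqrt(2713 + I*sqrt(1685))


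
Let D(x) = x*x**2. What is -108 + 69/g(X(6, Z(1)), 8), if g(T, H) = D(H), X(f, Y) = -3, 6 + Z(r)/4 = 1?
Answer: -55227/512 ≈ -107.87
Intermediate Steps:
Z(r) = -20 (Z(r) = -24 + 4*1 = -24 + 4 = -20)
D(x) = x**3
g(T, H) = H**3
-108 + 69/g(X(6, Z(1)), 8) = -108 + 69/(8**3) = -108 + 69/512 = -55227/512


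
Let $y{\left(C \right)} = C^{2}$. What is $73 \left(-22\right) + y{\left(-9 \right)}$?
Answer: $-1525$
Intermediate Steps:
$73 \left(-22\right) + y{\left(-9 \right)} = 73 \left(-22\right) + \left(-9\right)^{2} = -1606 + 81 = -1525$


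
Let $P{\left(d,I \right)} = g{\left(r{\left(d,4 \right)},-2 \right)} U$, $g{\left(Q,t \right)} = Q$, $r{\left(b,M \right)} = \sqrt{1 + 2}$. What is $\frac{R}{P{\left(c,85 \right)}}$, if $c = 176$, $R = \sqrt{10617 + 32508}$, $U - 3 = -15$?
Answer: $- \frac{25 \sqrt{23}}{12} \approx -9.9913$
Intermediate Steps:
$r{\left(b,M \right)} = \sqrt{3}$
$U = -12$ ($U = 3 - 15 = -12$)
$R = 25 \sqrt{69}$ ($R = \sqrt{43125} = 25 \sqrt{69} \approx 207.67$)
$P{\left(d,I \right)} = - 12 \sqrt{3}$ ($P{\left(d,I \right)} = \sqrt{3} \left(-12\right) = - 12 \sqrt{3}$)
$\frac{R}{P{\left(c,85 \right)}} = \frac{25 \sqrt{69}}{\left(-12\right) \sqrt{3}} = 25 \sqrt{69} \left(- \frac{\sqrt{3}}{36}\right) = - \frac{25 \sqrt{23}}{12}$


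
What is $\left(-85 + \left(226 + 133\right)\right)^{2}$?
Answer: $75076$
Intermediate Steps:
$\left(-85 + \left(226 + 133\right)\right)^{2} = \left(-85 + 359\right)^{2} = 274^{2} = 75076$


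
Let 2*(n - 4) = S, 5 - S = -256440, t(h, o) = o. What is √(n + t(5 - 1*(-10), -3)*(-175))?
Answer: √515006/2 ≈ 358.82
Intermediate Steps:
S = 256445 (S = 5 - 1*(-256440) = 5 + 256440 = 256445)
n = 256453/2 (n = 4 + (½)*256445 = 4 + 256445/2 = 256453/2 ≈ 1.2823e+5)
√(n + t(5 - 1*(-10), -3)*(-175)) = √(256453/2 - 3*(-175)) = √(256453/2 + 525) = √(257503/2) = √515006/2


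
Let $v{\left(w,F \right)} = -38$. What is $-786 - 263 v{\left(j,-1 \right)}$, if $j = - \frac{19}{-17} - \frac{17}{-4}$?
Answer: $9208$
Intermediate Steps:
$j = \frac{365}{68}$ ($j = \left(-19\right) \left(- \frac{1}{17}\right) - - \frac{17}{4} = \frac{19}{17} + \frac{17}{4} = \frac{365}{68} \approx 5.3676$)
$-786 - 263 v{\left(j,-1 \right)} = -786 - -9994 = -786 + 9994 = 9208$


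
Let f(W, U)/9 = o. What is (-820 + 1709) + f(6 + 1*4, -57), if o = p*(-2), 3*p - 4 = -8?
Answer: 913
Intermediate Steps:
p = -4/3 (p = 4/3 + (1/3)*(-8) = 4/3 - 8/3 = -4/3 ≈ -1.3333)
o = 8/3 (o = -4/3*(-2) = 8/3 ≈ 2.6667)
f(W, U) = 24 (f(W, U) = 9*(8/3) = 24)
(-820 + 1709) + f(6 + 1*4, -57) = (-820 + 1709) + 24 = 889 + 24 = 913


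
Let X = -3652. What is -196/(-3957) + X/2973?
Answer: -4622752/3921387 ≈ -1.1789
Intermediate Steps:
-196/(-3957) + X/2973 = -196/(-3957) - 3652/2973 = -196*(-1/3957) - 3652*1/2973 = 196/3957 - 3652/2973 = -4622752/3921387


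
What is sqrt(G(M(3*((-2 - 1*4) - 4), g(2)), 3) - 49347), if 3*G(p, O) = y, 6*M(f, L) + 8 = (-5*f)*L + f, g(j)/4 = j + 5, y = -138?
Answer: I*sqrt(49393) ≈ 222.25*I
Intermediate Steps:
g(j) = 20 + 4*j (g(j) = 4*(j + 5) = 4*(5 + j) = 20 + 4*j)
M(f, L) = -4/3 + f/6 - 5*L*f/6 (M(f, L) = -4/3 + ((-5*f)*L + f)/6 = -4/3 + (-5*L*f + f)/6 = -4/3 + (f - 5*L*f)/6 = -4/3 + (f/6 - 5*L*f/6) = -4/3 + f/6 - 5*L*f/6)
G(p, O) = -46 (G(p, O) = (1/3)*(-138) = -46)
sqrt(G(M(3*((-2 - 1*4) - 4), g(2)), 3) - 49347) = sqrt(-46 - 49347) = sqrt(-49393) = I*sqrt(49393)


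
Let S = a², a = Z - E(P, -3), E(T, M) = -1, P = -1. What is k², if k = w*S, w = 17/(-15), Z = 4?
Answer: 7225/9 ≈ 802.78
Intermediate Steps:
a = 5 (a = 4 - 1*(-1) = 4 + 1 = 5)
w = -17/15 (w = 17*(-1/15) = -17/15 ≈ -1.1333)
S = 25 (S = 5² = 25)
k = -85/3 (k = -17/15*25 = -85/3 ≈ -28.333)
k² = (-85/3)² = 7225/9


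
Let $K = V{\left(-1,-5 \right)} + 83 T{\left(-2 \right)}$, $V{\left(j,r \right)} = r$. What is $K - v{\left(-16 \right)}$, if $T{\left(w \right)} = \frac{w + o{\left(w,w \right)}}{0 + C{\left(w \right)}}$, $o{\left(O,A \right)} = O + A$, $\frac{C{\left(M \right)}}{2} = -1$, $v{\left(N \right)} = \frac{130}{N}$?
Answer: $\frac{2017}{8} \approx 252.13$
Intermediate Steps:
$C{\left(M \right)} = -2$ ($C{\left(M \right)} = 2 \left(-1\right) = -2$)
$o{\left(O,A \right)} = A + O$
$T{\left(w \right)} = - \frac{3 w}{2}$ ($T{\left(w \right)} = \frac{w + \left(w + w\right)}{0 - 2} = \frac{w + 2 w}{-2} = 3 w \left(- \frac{1}{2}\right) = - \frac{3 w}{2}$)
$K = 244$ ($K = -5 + 83 \left(\left(- \frac{3}{2}\right) \left(-2\right)\right) = -5 + 83 \cdot 3 = -5 + 249 = 244$)
$K - v{\left(-16 \right)} = 244 - \frac{130}{-16} = 244 - 130 \left(- \frac{1}{16}\right) = 244 - - \frac{65}{8} = 244 + \frac{65}{8} = \frac{2017}{8}$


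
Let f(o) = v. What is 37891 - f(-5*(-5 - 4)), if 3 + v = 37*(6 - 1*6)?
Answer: 37894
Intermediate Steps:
v = -3 (v = -3 + 37*(6 - 1*6) = -3 + 37*(6 - 6) = -3 + 37*0 = -3 + 0 = -3)
f(o) = -3
37891 - f(-5*(-5 - 4)) = 37891 - 1*(-3) = 37891 + 3 = 37894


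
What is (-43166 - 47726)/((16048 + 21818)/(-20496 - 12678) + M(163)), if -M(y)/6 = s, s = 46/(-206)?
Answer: -51761812404/112969 ≈ -4.5820e+5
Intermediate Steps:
s = -23/103 (s = 46*(-1/206) = -23/103 ≈ -0.22330)
M(y) = 138/103 (M(y) = -6*(-23/103) = 138/103)
(-43166 - 47726)/((16048 + 21818)/(-20496 - 12678) + M(163)) = (-43166 - 47726)/((16048 + 21818)/(-20496 - 12678) + 138/103) = -90892/(37866/(-33174) + 138/103) = -90892/(37866*(-1/33174) + 138/103) = -90892/(-6311/5529 + 138/103) = -90892/112969/569487 = -90892*569487/112969 = -51761812404/112969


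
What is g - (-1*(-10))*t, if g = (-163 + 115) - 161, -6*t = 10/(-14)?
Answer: -4414/21 ≈ -210.19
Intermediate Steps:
t = 5/42 (t = -5/(3*(-14)) = -5*(-1)/(3*14) = -⅙*(-5/7) = 5/42 ≈ 0.11905)
g = -209 (g = -48 - 161 = -209)
g - (-1*(-10))*t = -209 - (-1*(-10))*5/42 = -209 - 10*5/42 = -209 - 1*25/21 = -209 - 25/21 = -4414/21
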